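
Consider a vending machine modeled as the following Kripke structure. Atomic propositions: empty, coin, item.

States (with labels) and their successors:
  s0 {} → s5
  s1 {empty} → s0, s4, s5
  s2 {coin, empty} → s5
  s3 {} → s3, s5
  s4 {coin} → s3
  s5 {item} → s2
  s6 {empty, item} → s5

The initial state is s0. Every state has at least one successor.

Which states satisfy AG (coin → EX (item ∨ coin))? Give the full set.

States satisfying coin → EX (item ∨ coin): {s0, s1, s2, s3, s5, s6}.
States satisfying AG (coin → EX (item ∨ coin)): {s0, s2, s3, s5, s6}.

{s0, s2, s3, s5, s6}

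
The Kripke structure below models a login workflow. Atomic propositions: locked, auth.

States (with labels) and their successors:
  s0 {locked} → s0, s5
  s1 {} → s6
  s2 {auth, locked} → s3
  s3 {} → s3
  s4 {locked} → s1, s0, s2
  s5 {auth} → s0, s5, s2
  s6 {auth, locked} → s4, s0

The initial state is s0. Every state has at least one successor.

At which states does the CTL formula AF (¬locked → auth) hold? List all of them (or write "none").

{s0, s1, s2, s4, s5, s6}

States satisfying ¬locked → auth: {s0, s2, s4, s5, s6}.
States satisfying AF (¬locked → auth): {s0, s1, s2, s4, s5, s6}.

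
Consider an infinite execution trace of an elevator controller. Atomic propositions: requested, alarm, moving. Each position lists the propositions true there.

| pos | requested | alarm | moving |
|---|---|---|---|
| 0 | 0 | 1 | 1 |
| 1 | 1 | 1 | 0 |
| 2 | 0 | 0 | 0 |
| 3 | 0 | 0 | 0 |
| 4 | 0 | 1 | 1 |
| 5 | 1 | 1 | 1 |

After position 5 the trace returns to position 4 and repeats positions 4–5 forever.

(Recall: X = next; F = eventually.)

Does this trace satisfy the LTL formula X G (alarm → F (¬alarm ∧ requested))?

No

The position after 0 is 1; G (alarm → F (¬alarm ∧ requested)) is false there.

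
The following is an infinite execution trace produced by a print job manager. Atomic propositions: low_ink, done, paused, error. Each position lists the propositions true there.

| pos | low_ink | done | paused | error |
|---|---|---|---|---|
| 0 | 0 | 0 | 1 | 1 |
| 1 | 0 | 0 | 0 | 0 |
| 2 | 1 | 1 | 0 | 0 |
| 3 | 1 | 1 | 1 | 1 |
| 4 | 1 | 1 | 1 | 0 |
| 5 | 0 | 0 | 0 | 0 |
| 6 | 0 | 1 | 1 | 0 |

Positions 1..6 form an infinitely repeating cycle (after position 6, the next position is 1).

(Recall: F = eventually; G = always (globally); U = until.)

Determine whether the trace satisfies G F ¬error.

F ¬error holds at every position 0..6, and those are all positions ever visited, so G F ¬error holds.

Holds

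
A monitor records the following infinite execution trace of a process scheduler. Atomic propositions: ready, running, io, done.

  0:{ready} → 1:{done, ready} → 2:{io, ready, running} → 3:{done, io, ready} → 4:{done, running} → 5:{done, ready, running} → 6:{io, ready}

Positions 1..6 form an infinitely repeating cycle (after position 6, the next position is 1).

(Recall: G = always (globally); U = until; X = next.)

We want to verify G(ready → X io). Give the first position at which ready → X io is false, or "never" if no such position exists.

0

At position 0 the labels are {ready} and the next position 1 has {done, ready}, so ready → X io is false there. This is the first violation.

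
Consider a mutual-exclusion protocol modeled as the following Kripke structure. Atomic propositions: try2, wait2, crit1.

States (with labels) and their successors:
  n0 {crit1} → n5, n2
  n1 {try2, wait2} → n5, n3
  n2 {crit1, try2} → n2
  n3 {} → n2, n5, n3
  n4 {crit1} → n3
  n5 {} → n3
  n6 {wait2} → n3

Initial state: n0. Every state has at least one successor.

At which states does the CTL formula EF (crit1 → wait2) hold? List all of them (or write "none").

{n0, n1, n3, n4, n5, n6}

States satisfying crit1 → wait2: {n1, n3, n5, n6}.
States satisfying EF (crit1 → wait2): {n0, n1, n3, n4, n5, n6}.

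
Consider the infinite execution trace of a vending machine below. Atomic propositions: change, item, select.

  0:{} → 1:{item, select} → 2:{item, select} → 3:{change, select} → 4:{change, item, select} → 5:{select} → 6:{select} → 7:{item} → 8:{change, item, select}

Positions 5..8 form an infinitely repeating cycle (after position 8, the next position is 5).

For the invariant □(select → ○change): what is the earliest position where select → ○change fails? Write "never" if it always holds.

1

Check select → ○change at each position in order: 0 ✓.
At position 1 the labels are {item, select} and the next position 2 has {item, select}, so select → ○change is false there. This is the first violation.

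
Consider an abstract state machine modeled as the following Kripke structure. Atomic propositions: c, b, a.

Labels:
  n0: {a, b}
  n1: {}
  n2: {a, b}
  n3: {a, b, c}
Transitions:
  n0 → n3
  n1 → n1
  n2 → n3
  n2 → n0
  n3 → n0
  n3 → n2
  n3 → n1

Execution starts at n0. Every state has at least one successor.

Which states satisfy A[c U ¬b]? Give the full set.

States satisfying c: {n3}.
States satisfying ¬b: {n1}.
States satisfying A[c U ¬b]: {n1}.

{n1}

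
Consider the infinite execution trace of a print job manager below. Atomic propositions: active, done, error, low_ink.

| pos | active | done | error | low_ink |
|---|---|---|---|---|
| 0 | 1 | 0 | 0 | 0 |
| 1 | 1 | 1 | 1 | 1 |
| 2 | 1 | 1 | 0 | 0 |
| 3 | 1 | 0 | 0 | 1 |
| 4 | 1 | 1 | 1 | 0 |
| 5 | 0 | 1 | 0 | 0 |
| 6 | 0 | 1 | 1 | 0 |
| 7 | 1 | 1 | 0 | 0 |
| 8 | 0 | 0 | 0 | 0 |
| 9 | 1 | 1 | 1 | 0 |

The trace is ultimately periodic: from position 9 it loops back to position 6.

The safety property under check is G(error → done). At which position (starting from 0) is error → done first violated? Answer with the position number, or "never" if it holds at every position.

never

error → done holds at every position 0..9, and those are all the positions the trace ever visits, so the invariant G(error → done) is never violated.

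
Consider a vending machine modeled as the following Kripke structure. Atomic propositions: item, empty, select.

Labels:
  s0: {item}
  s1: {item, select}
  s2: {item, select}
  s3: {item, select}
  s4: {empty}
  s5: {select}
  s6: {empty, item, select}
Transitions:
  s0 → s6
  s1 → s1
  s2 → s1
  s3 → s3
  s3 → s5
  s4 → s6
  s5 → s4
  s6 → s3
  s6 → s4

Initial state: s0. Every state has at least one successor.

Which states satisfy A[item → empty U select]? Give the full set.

States satisfying item → empty: {s4, s5, s6}.
States satisfying select: {s1, s2, s3, s5, s6}.
States satisfying A[item → empty U select]: {s1, s2, s3, s4, s5, s6}.

{s1, s2, s3, s4, s5, s6}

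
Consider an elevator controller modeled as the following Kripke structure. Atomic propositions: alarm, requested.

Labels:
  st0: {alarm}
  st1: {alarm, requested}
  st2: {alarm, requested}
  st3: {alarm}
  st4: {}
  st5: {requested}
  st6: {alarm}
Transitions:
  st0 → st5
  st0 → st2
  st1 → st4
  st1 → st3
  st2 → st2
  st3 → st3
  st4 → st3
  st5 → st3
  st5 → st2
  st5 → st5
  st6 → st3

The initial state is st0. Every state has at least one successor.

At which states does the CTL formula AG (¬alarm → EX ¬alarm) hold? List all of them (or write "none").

{st0, st2, st3, st5, st6}

States satisfying ¬alarm → EX ¬alarm: {st0, st1, st2, st3, st5, st6}.
States satisfying AG (¬alarm → EX ¬alarm): {st0, st2, st3, st5, st6}.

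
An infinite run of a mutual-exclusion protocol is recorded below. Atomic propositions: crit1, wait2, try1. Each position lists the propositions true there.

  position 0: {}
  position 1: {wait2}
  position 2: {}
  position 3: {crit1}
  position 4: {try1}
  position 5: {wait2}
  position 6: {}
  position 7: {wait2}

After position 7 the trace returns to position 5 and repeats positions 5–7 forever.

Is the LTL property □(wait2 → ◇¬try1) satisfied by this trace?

Satisfied

wait2 → ◇¬try1 holds at every position 0..7, and those are all positions ever visited, so □(wait2 → ◇¬try1) holds.
Positions where wait2 holds: 1, 5, 7.
Check ◇¬try1 at each: 1→ok, 5→ok, 7→ok.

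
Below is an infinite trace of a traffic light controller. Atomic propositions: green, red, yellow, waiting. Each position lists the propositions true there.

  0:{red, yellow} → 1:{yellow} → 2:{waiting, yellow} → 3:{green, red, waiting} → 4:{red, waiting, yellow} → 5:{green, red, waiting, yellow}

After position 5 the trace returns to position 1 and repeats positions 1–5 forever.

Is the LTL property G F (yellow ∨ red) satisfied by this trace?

F (yellow ∨ red) holds at every position 0..5, and those are all positions ever visited, so G F (yellow ∨ red) holds.

Holds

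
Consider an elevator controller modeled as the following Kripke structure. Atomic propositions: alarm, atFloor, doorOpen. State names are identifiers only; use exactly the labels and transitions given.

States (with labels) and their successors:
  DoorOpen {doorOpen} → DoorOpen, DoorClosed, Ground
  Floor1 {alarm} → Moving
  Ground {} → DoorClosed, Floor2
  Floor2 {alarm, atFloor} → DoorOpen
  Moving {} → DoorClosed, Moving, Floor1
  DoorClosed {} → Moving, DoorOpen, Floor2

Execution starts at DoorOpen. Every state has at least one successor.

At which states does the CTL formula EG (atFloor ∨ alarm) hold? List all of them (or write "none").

none

States satisfying atFloor ∨ alarm: {Floor1, Floor2}.
States satisfying EG (atFloor ∨ alarm): ∅.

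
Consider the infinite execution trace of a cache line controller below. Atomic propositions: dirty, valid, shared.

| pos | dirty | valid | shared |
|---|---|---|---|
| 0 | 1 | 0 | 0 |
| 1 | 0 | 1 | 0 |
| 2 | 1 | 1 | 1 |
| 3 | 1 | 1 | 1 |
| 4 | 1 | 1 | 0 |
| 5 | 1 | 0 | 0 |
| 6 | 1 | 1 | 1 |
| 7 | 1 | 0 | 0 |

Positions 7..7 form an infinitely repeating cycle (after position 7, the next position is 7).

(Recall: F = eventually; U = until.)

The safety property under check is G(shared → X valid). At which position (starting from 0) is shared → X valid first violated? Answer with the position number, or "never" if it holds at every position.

6

Check shared → X valid at each position in order: 0 ✓, 1 ✓, 2 ✓, 3 ✓, 4 ✓, 5 ✓.
At position 6 the labels are {dirty, shared, valid} and the next position 7 has {dirty}, so shared → X valid is false there. This is the first violation.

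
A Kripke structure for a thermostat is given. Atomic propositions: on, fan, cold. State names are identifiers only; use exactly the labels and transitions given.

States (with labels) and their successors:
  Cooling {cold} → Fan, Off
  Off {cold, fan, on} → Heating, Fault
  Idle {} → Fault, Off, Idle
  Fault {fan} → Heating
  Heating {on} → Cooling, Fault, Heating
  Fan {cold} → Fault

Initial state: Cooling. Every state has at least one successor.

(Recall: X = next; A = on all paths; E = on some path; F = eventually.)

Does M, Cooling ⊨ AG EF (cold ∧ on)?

States satisfying EF (cold ∧ on): {Cooling, Off, Idle, Fault, Heating, Fan}.
States satisfying AG EF (cold ∧ on): {Cooling, Off, Idle, Fault, Heating, Fan}.
Every state reachable from Cooling satisfies EF (cold ∧ on).
Cooling ∈ Sat(AG EF (cold ∧ on)).

Satisfied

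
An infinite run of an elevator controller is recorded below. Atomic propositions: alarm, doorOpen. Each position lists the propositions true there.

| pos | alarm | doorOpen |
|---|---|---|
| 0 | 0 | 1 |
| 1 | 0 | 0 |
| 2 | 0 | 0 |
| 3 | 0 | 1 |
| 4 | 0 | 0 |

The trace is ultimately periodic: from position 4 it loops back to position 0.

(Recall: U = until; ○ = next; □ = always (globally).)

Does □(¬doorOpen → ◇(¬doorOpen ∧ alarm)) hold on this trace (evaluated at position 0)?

Does not hold

¬doorOpen → ◇(¬doorOpen ∧ alarm) must hold at every position from 0 onward. It fails at position 1, so □(¬doorOpen → ◇(¬doorOpen ∧ alarm)) is false.
Positions where ¬doorOpen holds: 1, 2, 4.
Check ◇(¬doorOpen ∧ alarm) at each: 1→fails, 2→fails, 4→fails.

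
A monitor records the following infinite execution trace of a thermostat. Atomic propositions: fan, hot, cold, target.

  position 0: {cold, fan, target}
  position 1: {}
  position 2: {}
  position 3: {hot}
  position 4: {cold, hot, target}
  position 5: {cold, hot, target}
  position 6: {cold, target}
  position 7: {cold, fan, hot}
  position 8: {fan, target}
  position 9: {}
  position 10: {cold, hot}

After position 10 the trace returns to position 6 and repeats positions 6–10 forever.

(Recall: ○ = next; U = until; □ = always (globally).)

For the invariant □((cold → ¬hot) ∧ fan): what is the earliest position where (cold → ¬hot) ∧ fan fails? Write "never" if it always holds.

Check (cold → ¬hot) ∧ fan at each position in order: 0 ✓.
At position 1 the labels are {}, so (cold → ¬hot) ∧ fan is false there. This is the first violation.

1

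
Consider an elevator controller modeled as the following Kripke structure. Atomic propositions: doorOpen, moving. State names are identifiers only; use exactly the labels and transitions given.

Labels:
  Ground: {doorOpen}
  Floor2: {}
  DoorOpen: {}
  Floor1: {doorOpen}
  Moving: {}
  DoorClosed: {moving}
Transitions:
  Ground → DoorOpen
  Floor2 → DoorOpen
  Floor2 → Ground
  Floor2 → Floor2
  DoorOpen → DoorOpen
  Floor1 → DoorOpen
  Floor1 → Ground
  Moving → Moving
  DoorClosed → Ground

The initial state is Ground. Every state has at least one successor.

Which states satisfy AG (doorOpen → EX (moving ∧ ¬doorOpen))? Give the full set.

States satisfying doorOpen → EX (moving ∧ ¬doorOpen): {Floor2, DoorOpen, Moving, DoorClosed}.
States satisfying AG (doorOpen → EX (moving ∧ ¬doorOpen)): {DoorOpen, Moving}.

{DoorOpen, Moving}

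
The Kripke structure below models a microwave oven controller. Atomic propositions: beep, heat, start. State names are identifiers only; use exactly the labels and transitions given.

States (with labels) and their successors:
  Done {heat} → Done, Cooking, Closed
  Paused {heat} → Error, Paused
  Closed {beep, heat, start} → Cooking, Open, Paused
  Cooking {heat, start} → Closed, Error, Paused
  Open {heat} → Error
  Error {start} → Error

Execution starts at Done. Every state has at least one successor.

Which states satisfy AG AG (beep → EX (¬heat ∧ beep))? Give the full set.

{Paused, Open, Error}

States satisfying AG (beep → EX (¬heat ∧ beep)): {Paused, Open, Error}.
States satisfying AG AG (beep → EX (¬heat ∧ beep)): {Paused, Open, Error}.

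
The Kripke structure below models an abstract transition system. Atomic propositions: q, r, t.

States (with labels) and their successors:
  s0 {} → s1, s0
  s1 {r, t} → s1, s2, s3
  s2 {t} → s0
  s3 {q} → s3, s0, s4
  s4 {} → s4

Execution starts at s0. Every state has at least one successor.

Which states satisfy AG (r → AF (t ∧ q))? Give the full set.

{s4}

States satisfying r → AF (t ∧ q): {s0, s2, s3, s4}.
States satisfying AG (r → AF (t ∧ q)): {s4}.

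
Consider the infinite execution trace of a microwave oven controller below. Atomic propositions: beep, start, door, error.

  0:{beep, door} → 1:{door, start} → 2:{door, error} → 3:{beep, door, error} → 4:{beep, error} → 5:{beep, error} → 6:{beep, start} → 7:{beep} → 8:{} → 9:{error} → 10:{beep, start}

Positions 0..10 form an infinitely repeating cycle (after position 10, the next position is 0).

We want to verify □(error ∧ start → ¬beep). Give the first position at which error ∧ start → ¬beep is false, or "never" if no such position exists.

never

error ∧ start → ¬beep holds at every position 0..10, and those are all the positions the trace ever visits, so the invariant □(error ∧ start → ¬beep) is never violated.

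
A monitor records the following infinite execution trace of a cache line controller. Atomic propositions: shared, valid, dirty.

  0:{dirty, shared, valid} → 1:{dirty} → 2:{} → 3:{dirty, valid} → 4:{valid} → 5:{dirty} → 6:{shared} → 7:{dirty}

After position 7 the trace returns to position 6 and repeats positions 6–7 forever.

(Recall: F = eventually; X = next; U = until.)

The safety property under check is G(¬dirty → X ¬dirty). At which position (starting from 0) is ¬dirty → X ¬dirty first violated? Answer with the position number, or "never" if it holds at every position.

Check ¬dirty → X ¬dirty at each position in order: 0 ✓, 1 ✓.
At position 2 the labels are {} and the next position 3 has {dirty, valid}, so ¬dirty → X ¬dirty is false there. This is the first violation.

2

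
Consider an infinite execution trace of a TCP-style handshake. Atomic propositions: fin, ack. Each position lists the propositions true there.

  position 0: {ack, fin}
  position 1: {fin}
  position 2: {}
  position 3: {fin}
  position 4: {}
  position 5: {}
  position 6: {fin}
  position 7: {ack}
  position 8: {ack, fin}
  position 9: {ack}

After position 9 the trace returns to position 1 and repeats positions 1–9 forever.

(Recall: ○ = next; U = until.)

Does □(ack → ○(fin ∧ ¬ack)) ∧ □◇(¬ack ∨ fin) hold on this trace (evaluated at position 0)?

ack → ○(fin ∧ ¬ack) must hold at every position from 0 onward. It fails at position 7, so □(ack → ○(fin ∧ ¬ack)) is false.
Positions where ack holds: 0, 7, 8, 9.
Check ○(fin ∧ ¬ack) at each: 0→ok, 7→fails, 8→fails, 9→ok.
◇(¬ack ∨ fin) holds at every position 0..9, and those are all positions ever visited, so □◇(¬ack ∨ fin) holds.
At position 0: □(ack → ○(fin ∧ ¬ack)) is false; □◇(¬ack ∨ fin) is true; so □(ack → ○(fin ∧ ¬ack)) ∧ □◇(¬ack ∨ fin) is false.

Does not hold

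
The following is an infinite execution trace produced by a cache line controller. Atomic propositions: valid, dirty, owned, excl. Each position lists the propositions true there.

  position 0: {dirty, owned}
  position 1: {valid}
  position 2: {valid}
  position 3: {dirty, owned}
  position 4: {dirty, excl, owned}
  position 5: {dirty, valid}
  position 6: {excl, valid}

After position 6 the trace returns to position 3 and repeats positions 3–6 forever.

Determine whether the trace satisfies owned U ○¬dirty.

Walking from position 0: ○¬dirty first holds at position 0, and owned holds at every earlier position along the way, so owned U ○¬dirty holds.

Holds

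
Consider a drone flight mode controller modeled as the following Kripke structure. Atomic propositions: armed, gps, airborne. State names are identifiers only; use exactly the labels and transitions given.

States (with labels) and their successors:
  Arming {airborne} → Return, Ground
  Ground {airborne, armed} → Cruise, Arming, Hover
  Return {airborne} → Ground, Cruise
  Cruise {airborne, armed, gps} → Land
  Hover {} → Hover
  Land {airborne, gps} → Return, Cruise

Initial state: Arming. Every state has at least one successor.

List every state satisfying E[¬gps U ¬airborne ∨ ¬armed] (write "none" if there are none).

States satisfying ¬gps: {Arming, Ground, Return, Hover}.
States satisfying ¬airborne ∨ ¬armed: {Arming, Return, Hover, Land}.
States satisfying E[¬gps U ¬airborne ∨ ¬armed]: {Arming, Ground, Return, Hover, Land}.

{Arming, Ground, Return, Hover, Land}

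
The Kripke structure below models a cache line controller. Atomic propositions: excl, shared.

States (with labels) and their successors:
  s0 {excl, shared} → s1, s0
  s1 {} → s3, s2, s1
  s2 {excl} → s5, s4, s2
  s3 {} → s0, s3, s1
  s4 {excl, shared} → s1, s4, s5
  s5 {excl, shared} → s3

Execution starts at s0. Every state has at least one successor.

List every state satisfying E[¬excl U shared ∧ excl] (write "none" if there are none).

States satisfying ¬excl: {s1, s3}.
States satisfying shared ∧ excl: {s0, s4, s5}.
States satisfying E[¬excl U shared ∧ excl]: {s0, s1, s3, s4, s5}.

{s0, s1, s3, s4, s5}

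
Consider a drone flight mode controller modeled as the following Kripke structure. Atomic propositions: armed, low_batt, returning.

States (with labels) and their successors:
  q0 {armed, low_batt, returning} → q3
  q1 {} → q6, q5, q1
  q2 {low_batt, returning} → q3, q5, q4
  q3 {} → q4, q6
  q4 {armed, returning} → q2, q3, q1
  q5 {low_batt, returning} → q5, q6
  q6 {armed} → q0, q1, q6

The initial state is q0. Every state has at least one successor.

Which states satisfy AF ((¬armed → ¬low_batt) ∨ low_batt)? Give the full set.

{q0, q1, q2, q3, q4, q5, q6}

States satisfying (¬armed → ¬low_batt) ∨ low_batt: {q0, q1, q2, q3, q4, q5, q6}.
States satisfying AF ((¬armed → ¬low_batt) ∨ low_batt): {q0, q1, q2, q3, q4, q5, q6}.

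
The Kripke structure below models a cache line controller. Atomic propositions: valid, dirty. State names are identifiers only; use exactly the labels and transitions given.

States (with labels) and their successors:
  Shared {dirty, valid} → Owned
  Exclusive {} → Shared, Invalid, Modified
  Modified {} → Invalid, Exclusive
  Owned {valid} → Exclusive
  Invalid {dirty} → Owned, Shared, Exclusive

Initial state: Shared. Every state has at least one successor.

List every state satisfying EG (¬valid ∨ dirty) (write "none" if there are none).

States satisfying ¬valid ∨ dirty: {Shared, Exclusive, Modified, Invalid}.
States satisfying EG (¬valid ∨ dirty): {Exclusive, Modified, Invalid}.

{Exclusive, Modified, Invalid}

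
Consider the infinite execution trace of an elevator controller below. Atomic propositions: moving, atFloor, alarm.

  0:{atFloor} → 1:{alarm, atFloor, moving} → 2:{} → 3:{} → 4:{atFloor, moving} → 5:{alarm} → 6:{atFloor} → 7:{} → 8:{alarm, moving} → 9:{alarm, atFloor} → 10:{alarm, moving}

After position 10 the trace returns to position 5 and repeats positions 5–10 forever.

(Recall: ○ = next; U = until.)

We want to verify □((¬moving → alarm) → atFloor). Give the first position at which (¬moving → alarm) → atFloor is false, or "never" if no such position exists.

5

Check (¬moving → alarm) → atFloor at each position in order: 0 ✓, 1 ✓, 2 ✓, 3 ✓, 4 ✓.
At position 5 the labels are {alarm}, so (¬moving → alarm) → atFloor is false there. This is the first violation.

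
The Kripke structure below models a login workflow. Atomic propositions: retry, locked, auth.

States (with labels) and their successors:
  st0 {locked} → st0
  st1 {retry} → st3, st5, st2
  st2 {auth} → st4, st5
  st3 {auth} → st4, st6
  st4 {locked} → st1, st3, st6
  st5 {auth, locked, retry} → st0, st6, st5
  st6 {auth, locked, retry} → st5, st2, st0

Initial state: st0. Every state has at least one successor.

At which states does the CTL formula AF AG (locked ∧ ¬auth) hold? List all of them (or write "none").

{st0}

States satisfying AG (locked ∧ ¬auth): {st0}.
States satisfying AF AG (locked ∧ ¬auth): {st0}.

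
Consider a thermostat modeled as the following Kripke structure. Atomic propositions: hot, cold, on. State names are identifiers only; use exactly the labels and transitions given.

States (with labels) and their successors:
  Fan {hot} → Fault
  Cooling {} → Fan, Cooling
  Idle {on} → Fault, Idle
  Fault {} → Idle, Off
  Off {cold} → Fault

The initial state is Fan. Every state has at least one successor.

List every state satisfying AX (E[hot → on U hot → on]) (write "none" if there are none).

{Fan, Idle, Fault, Off}

States satisfying E[hot → on U hot → on]: {Cooling, Idle, Fault, Off}.
States satisfying AX (E[hot → on U hot → on]): {Fan, Idle, Fault, Off}.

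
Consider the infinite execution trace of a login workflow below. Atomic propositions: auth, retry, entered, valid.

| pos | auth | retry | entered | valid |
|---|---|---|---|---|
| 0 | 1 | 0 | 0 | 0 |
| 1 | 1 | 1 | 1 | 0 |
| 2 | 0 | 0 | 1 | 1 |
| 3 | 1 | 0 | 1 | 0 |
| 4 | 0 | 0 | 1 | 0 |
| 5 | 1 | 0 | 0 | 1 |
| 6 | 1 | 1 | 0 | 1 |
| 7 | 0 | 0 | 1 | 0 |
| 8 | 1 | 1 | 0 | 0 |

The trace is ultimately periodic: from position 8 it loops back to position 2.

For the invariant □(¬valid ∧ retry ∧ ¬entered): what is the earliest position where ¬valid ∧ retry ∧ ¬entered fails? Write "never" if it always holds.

At position 0 the labels are {auth}, so ¬valid ∧ retry ∧ ¬entered is false there. This is the first violation.

0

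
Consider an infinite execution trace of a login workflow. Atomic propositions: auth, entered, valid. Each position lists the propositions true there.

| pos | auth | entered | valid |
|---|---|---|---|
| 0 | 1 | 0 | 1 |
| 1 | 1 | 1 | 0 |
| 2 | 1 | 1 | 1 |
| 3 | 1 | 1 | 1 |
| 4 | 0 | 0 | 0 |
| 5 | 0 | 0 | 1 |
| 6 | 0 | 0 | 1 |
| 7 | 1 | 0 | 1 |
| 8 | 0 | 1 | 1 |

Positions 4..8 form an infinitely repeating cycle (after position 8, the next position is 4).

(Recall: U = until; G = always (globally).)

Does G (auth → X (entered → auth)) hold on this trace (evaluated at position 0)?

auth → X (entered → auth) must hold at every position from 0 onward. It fails at position 7, so G (auth → X (entered → auth)) is false.
Positions where auth holds: 0, 1, 2, 3, 7.
Check X (entered → auth) at each: 0→ok, 1→ok, 2→ok, 3→ok, 7→fails.

No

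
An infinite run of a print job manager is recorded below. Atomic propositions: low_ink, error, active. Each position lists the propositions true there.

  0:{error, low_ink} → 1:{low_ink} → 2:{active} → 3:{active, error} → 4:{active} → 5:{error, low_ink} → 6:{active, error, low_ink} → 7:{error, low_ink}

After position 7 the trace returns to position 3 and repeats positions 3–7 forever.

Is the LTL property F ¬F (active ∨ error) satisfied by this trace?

¬F (active ∨ error) is false at every position 0..7, so it never becomes true and F ¬F (active ∨ error) fails.

No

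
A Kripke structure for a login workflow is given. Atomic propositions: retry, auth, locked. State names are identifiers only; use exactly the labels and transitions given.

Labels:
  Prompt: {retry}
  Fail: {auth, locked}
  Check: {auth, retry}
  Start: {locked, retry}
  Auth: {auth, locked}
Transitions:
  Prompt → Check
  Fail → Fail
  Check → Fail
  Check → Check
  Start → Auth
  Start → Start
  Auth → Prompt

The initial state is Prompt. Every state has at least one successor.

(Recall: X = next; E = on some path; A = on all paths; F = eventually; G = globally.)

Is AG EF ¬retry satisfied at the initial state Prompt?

States satisfying EF ¬retry: {Prompt, Fail, Check, Start, Auth}.
States satisfying AG EF ¬retry: {Prompt, Fail, Check, Start, Auth}.
Every state reachable from Prompt satisfies EF ¬retry.
Prompt ∈ Sat(AG EF ¬retry).

Satisfied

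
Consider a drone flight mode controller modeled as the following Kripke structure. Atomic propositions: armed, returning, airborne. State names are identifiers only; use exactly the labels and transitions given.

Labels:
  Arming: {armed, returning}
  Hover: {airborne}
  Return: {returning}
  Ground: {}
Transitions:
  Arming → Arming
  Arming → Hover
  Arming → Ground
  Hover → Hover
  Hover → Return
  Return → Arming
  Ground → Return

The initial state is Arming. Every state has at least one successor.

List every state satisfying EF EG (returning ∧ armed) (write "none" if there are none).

States satisfying EG (returning ∧ armed): {Arming}.
States satisfying EF EG (returning ∧ armed): {Arming, Hover, Return, Ground}.

{Arming, Hover, Return, Ground}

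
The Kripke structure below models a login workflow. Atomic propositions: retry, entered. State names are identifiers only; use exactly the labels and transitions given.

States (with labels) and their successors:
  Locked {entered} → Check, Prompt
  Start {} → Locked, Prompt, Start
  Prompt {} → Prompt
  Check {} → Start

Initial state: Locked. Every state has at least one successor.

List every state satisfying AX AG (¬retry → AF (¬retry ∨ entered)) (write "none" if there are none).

{Locked, Start, Prompt, Check}

States satisfying AG (¬retry → AF (¬retry ∨ entered)): {Locked, Start, Prompt, Check}.
States satisfying AX AG (¬retry → AF (¬retry ∨ entered)): {Locked, Start, Prompt, Check}.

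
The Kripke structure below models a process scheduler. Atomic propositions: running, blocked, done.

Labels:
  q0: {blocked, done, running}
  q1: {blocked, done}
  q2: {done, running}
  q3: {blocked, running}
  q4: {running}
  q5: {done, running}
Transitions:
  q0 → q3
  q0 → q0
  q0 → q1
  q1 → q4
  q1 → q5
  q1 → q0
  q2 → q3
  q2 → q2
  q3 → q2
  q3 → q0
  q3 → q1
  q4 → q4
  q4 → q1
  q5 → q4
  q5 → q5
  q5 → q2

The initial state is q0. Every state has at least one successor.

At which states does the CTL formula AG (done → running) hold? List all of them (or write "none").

States satisfying done → running: {q0, q2, q3, q4, q5}.
States satisfying AG (done → running): ∅.

none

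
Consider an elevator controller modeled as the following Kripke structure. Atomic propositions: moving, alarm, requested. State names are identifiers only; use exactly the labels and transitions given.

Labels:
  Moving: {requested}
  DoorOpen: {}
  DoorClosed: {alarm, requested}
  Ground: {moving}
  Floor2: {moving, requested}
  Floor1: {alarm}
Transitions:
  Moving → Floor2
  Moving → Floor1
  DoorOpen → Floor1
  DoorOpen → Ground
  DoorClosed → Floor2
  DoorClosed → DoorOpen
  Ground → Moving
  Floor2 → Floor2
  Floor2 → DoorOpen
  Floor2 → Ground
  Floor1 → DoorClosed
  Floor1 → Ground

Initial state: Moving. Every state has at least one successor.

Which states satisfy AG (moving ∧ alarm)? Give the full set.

none

States satisfying moving ∧ alarm: ∅.
States satisfying AG (moving ∧ alarm): ∅.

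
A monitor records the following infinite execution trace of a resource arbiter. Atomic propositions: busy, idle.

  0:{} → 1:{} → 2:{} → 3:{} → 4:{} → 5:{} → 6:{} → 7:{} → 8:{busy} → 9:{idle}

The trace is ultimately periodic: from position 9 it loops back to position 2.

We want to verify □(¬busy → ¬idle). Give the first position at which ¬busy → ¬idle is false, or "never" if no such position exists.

Check ¬busy → ¬idle at each position in order: 0 ✓, 1 ✓, 2 ✓, 3 ✓, 4 ✓, 5 ✓, 6 ✓, 7 ✓, 8 ✓.
At position 9 the labels are {idle}, so ¬busy → ¬idle is false there. This is the first violation.

9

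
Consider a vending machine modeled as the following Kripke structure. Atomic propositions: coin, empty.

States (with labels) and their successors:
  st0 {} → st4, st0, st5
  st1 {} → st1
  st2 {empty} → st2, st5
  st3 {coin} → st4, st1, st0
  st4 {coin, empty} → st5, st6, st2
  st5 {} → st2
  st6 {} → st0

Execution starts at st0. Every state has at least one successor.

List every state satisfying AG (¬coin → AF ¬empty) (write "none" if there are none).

States satisfying ¬coin → AF ¬empty: {st0, st1, st3, st4, st5, st6}.
States satisfying AG (¬coin → AF ¬empty): {st1}.

{st1}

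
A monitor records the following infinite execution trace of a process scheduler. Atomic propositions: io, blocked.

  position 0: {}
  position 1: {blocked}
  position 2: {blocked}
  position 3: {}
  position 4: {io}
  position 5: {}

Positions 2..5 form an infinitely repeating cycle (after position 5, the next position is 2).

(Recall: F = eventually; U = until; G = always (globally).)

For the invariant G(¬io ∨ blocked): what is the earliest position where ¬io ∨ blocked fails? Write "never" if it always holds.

4

Check ¬io ∨ blocked at each position in order: 0 ✓, 1 ✓, 2 ✓, 3 ✓.
At position 4 the labels are {io}, so ¬io ∨ blocked is false there. This is the first violation.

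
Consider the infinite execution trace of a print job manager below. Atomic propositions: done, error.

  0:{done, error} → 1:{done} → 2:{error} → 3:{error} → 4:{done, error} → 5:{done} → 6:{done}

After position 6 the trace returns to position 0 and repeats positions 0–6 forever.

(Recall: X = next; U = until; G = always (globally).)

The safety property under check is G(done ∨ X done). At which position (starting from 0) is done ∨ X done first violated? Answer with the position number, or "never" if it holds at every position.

Check done ∨ X done at each position in order: 0 ✓, 1 ✓.
At position 2 the labels are {error} and the next position 3 has {error}, so done ∨ X done is false there. This is the first violation.

2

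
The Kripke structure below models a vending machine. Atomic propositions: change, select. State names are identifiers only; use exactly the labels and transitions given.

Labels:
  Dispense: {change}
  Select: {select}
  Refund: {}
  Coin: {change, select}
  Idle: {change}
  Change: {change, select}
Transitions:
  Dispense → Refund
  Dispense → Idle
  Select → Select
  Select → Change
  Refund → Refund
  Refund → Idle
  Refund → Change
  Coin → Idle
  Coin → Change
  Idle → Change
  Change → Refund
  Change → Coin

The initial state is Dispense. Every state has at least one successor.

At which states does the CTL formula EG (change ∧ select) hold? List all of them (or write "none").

{Coin, Change}

States satisfying change ∧ select: {Coin, Change}.
States satisfying EG (change ∧ select): {Coin, Change}.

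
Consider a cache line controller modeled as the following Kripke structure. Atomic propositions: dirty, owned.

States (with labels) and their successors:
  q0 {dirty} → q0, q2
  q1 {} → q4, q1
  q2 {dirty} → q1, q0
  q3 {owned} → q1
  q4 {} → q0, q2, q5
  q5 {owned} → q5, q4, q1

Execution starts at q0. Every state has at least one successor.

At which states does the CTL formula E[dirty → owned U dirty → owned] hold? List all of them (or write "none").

{q1, q3, q4, q5}

States satisfying dirty → owned: {q1, q3, q4, q5}.
States satisfying E[dirty → owned U dirty → owned]: {q1, q3, q4, q5}.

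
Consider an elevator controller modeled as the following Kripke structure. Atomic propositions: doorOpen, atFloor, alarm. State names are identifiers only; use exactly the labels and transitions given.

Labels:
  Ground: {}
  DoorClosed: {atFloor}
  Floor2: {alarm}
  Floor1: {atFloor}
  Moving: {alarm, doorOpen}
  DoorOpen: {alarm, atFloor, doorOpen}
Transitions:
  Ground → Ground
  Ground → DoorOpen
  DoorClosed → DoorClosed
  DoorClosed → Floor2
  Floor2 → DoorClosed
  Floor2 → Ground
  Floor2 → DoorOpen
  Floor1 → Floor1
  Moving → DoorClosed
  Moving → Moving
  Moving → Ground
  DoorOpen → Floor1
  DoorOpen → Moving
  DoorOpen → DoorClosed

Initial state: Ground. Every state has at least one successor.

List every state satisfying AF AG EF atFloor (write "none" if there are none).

States satisfying AG EF atFloor: {Ground, DoorClosed, Floor2, Floor1, Moving, DoorOpen}.
States satisfying AF AG EF atFloor: {Ground, DoorClosed, Floor2, Floor1, Moving, DoorOpen}.

{Ground, DoorClosed, Floor2, Floor1, Moving, DoorOpen}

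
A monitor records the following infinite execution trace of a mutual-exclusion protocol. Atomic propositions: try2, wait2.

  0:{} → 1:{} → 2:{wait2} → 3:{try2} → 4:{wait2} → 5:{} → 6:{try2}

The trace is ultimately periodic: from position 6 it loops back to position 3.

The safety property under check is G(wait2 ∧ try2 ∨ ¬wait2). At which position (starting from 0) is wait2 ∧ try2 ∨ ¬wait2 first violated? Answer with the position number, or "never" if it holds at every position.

2

Check wait2 ∧ try2 ∨ ¬wait2 at each position in order: 0 ✓, 1 ✓.
At position 2 the labels are {wait2}, so wait2 ∧ try2 ∨ ¬wait2 is false there. This is the first violation.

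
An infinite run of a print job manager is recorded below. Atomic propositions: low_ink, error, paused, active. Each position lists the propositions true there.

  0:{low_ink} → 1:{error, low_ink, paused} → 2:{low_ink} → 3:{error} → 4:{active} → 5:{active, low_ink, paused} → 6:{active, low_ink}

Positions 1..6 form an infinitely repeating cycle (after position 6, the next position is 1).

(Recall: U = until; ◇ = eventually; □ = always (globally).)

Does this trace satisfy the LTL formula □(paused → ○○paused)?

Does not hold

paused → ○○paused must hold at every position from 0 onward. It fails at position 1, so □(paused → ○○paused) is false.
Positions where paused holds: 1, 5.
Check ○○paused at each: 1→fails, 5→ok.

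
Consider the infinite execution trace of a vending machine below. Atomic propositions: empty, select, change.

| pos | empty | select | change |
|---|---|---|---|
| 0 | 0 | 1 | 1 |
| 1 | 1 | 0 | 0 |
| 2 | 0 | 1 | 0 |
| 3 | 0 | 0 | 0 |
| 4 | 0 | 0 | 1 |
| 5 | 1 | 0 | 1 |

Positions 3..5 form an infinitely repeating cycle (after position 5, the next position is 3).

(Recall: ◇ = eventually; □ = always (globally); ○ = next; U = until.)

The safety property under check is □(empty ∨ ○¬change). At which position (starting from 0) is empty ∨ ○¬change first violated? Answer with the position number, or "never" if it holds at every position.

Check empty ∨ ○¬change at each position in order: 0 ✓, 1 ✓, 2 ✓.
At position 3 the labels are {} and the next position 4 has {change}, so empty ∨ ○¬change is false there. This is the first violation.

3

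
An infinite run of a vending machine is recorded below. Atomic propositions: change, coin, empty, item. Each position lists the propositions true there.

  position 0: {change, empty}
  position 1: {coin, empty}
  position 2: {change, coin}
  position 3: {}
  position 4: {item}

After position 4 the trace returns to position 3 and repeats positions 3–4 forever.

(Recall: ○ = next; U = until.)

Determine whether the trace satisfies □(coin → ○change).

coin → ○change must hold at every position from 0 onward. It fails at position 2, so □(coin → ○change) is false.
Positions where coin holds: 1, 2.
Check ○change at each: 1→ok, 2→fails.

No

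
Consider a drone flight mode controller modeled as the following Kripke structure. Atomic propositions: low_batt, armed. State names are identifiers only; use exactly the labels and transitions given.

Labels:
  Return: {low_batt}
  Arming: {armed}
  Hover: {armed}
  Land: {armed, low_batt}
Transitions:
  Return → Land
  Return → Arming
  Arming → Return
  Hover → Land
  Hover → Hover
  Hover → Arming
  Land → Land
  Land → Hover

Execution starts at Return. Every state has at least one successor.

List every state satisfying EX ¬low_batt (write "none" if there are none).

{Return, Hover, Land}

States satisfying ¬low_batt: {Arming, Hover}.
States satisfying EX ¬low_batt: {Return, Hover, Land}.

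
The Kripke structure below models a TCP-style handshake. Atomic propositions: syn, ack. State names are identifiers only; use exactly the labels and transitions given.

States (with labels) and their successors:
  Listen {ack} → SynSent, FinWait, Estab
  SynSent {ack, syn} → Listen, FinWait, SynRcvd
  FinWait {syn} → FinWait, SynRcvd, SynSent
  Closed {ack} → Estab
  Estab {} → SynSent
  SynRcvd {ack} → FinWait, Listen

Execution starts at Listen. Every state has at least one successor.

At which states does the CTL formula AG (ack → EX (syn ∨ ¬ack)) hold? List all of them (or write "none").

{Listen, SynSent, FinWait, Closed, Estab, SynRcvd}

States satisfying ack → EX (syn ∨ ¬ack): {Listen, SynSent, FinWait, Closed, Estab, SynRcvd}.
States satisfying AG (ack → EX (syn ∨ ¬ack)): {Listen, SynSent, FinWait, Closed, Estab, SynRcvd}.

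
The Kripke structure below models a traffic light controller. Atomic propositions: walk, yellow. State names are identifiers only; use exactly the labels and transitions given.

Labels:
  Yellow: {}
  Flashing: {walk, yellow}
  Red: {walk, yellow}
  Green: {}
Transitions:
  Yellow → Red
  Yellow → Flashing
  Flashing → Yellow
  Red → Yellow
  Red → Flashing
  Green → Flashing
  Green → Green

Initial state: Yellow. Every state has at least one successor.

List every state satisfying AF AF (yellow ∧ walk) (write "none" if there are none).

{Yellow, Flashing, Red}

States satisfying AF (yellow ∧ walk): {Yellow, Flashing, Red}.
States satisfying AF AF (yellow ∧ walk): {Yellow, Flashing, Red}.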